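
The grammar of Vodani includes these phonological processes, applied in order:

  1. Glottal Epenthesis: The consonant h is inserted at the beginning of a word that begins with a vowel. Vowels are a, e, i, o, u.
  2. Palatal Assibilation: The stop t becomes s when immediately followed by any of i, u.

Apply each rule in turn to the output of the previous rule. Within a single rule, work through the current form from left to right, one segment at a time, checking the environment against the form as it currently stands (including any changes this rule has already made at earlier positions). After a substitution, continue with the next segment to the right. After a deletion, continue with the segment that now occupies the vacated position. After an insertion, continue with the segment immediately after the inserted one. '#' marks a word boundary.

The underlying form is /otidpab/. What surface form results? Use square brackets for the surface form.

1 Glottal Epenthesis: [otidpab] → [hotidpab]
2 Palatal Assibilation: [hotidpab] → [hosidpab]

[hosidpab]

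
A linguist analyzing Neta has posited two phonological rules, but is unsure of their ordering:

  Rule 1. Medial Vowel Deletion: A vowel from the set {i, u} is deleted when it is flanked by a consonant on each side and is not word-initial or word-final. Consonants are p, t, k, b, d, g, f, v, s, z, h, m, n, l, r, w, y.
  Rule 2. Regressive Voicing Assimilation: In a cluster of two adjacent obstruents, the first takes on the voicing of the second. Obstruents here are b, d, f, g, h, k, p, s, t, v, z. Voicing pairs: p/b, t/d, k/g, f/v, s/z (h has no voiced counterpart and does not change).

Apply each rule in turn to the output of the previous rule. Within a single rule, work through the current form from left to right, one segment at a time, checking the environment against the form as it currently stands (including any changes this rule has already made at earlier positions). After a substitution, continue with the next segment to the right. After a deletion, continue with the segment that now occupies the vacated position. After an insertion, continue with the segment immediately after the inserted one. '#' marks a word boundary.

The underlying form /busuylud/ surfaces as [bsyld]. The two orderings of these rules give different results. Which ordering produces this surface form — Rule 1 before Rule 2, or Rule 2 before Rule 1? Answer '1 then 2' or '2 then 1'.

2 then 1

Order 1 then 2:
  1 Medial Vowel Deletion: [busuylud] → [bsyld]
  2 Regressive Voicing Assimilation: [bsyld] → [psyld]
  result: [psyld]
Order 2 then 1:
  2 Regressive Voicing Assimilation: no change — [busuylud]
  1 Medial Vowel Deletion: [busuylud] → [bsyld]
  result: [bsyld]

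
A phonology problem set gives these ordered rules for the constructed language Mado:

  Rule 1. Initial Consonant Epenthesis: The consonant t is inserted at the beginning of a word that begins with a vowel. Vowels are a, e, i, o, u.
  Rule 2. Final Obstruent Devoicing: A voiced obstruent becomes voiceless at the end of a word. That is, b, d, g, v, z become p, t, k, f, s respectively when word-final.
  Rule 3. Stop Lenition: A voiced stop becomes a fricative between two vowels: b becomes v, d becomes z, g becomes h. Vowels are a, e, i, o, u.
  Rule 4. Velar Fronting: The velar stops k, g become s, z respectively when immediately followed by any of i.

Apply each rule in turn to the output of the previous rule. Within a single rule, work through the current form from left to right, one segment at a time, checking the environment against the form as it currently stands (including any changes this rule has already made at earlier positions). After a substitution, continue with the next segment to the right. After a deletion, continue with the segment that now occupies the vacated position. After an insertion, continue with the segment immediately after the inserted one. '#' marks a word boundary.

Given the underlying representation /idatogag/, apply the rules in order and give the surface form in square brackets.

[tizatohak]

Rule 1 Initial Consonant Epenthesis: [idatogag] → [tidatogag]
Rule 2 Final Obstruent Devoicing: [tidatogag] → [tidatogak]
Rule 3 Stop Lenition: [tidatogak] → [tizatohak]
Rule 4 Velar Fronting: no change — [tizatohak]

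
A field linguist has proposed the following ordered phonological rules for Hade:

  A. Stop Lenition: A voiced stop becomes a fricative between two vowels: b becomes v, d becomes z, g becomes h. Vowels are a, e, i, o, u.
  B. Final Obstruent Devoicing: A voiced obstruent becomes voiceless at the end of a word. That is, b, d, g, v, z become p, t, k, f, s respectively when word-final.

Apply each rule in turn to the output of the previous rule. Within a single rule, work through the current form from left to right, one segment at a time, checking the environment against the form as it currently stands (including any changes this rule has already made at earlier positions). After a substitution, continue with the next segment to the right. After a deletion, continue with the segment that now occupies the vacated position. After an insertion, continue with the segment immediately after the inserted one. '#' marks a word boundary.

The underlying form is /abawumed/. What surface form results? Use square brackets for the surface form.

[avawumet]

A Stop Lenition: [abawumed] → [avawumed]
B Final Obstruent Devoicing: [avawumed] → [avawumet]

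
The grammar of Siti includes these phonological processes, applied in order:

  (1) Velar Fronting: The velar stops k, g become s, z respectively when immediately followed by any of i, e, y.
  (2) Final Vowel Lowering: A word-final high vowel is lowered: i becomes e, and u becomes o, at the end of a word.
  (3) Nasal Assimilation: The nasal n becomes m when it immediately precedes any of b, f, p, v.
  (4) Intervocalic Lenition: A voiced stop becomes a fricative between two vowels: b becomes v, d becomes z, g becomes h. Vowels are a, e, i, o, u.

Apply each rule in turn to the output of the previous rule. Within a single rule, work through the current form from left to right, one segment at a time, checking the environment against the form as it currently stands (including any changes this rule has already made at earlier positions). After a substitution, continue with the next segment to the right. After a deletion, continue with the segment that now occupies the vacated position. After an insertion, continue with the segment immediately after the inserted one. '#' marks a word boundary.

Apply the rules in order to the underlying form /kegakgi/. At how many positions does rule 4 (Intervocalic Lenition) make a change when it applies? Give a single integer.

(1) Velar Fronting: [kegakgi] → [segakzi]
(2) Final Vowel Lowering: [segakzi] → [segakze]
(3) Nasal Assimilation: no change — [segakze]
(4) Intervocalic Lenition: [segakze] → [sehakze]
Rule 4 changed 1 position(s).

1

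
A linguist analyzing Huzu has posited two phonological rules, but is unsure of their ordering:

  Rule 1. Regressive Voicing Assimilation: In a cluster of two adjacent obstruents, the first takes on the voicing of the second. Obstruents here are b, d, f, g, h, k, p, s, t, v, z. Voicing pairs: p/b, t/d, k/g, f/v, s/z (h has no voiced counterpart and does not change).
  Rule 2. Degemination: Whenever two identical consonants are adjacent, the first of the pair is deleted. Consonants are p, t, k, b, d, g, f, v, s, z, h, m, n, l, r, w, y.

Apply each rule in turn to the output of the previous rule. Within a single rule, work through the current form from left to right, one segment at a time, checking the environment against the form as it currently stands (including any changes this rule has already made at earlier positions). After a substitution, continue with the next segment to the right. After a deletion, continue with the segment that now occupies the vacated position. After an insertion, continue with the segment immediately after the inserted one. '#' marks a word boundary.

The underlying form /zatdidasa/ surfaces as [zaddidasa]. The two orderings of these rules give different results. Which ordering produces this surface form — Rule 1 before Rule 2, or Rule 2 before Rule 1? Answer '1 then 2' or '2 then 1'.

Order 1 then 2:
  1 Regressive Voicing Assimilation: [zatdidasa] → [zaddidasa]
  2 Degemination: [zaddidasa] → [zadidasa]
  result: [zadidasa]
Order 2 then 1:
  2 Degemination: no change — [zatdidasa]
  1 Regressive Voicing Assimilation: [zatdidasa] → [zaddidasa]
  result: [zaddidasa]

2 then 1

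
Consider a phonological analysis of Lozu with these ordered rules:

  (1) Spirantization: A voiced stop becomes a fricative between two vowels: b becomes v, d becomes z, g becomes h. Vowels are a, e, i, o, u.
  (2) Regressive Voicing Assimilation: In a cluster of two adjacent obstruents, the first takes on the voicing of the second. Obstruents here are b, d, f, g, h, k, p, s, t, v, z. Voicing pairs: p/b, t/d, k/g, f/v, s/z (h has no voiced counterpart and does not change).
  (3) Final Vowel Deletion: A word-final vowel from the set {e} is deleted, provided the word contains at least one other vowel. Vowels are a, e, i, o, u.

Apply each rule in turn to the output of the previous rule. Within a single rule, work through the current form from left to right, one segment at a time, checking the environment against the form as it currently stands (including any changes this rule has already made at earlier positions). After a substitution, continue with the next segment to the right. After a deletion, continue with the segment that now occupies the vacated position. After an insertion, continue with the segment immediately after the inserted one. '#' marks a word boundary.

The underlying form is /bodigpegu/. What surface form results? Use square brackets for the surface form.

[bozikpehu]

(1) Spirantization: [bodigpegu] → [bozigpehu]
(2) Regressive Voicing Assimilation: [bozigpehu] → [bozikpehu]
(3) Final Vowel Deletion: no change — [bozikpehu]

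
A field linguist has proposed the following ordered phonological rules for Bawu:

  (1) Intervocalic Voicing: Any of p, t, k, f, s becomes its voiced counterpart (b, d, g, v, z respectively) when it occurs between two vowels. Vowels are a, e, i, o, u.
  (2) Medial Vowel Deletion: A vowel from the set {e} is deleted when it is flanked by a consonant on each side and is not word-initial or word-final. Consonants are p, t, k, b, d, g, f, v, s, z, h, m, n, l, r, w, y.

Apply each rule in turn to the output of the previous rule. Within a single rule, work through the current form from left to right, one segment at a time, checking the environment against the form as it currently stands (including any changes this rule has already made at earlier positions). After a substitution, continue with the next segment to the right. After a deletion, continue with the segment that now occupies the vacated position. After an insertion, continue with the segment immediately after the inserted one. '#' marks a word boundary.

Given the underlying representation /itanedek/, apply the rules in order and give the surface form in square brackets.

[idandk]

(1) Intervocalic Voicing: [itanedek] → [idanedek]
(2) Medial Vowel Deletion: [idanedek] → [idandk]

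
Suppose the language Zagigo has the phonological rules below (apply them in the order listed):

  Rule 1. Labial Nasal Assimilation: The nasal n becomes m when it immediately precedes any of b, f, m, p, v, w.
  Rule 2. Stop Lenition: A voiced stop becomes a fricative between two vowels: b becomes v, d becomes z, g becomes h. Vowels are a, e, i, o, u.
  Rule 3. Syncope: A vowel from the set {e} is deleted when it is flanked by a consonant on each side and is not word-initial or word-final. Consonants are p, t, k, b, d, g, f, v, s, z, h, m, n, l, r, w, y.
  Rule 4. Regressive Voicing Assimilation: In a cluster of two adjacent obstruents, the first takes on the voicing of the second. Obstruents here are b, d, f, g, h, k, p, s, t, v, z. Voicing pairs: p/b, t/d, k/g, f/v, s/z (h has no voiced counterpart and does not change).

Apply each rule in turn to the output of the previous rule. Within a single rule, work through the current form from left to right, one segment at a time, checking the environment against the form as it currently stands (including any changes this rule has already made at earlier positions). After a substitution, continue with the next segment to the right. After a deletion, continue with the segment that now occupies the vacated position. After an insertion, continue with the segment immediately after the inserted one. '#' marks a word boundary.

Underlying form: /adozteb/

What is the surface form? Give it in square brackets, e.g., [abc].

Rule 1 Labial Nasal Assimilation: no change — [adozteb]
Rule 2 Stop Lenition: [adozteb] → [azozteb]
Rule 3 Syncope: [azozteb] → [azoztb]
Rule 4 Regressive Voicing Assimilation: [azoztb] → [azosdb]

[azosdb]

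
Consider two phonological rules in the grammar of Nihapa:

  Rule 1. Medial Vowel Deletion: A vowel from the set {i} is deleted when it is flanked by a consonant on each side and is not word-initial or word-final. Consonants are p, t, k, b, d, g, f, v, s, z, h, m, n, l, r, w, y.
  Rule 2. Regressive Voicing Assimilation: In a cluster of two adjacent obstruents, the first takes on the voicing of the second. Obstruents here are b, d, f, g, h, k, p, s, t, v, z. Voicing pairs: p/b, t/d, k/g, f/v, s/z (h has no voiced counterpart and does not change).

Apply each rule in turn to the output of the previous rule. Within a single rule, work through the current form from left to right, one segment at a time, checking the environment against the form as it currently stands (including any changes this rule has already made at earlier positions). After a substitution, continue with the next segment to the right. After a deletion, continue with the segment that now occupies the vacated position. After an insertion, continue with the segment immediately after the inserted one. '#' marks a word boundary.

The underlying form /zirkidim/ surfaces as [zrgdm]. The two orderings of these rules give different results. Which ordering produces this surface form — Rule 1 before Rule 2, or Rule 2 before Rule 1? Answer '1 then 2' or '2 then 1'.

1 then 2

Order 1 then 2:
  1 Medial Vowel Deletion: [zirkidim] → [zrkdm]
  2 Regressive Voicing Assimilation: [zrkdm] → [zrgdm]
  result: [zrgdm]
Order 2 then 1:
  2 Regressive Voicing Assimilation: no change — [zirkidim]
  1 Medial Vowel Deletion: [zirkidim] → [zrkdm]
  result: [zrkdm]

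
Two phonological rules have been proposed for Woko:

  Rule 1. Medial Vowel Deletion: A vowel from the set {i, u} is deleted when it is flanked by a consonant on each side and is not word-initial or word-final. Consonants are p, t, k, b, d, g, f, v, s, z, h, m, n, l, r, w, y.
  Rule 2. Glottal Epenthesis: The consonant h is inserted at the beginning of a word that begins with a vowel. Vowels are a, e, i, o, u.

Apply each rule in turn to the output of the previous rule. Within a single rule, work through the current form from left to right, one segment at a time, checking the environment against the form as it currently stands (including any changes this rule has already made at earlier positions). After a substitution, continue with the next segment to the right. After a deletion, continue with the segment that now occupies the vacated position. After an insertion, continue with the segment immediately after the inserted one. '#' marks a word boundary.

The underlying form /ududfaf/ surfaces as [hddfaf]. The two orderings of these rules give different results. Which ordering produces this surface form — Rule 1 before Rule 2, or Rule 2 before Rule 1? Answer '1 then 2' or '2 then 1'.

Order 1 then 2:
  1 Medial Vowel Deletion: [ududfaf] → [uddfaf]
  2 Glottal Epenthesis: [uddfaf] → [huddfaf]
  result: [huddfaf]
Order 2 then 1:
  2 Glottal Epenthesis: [ududfaf] → [hududfaf]
  1 Medial Vowel Deletion: [hududfaf] → [hddfaf]
  result: [hddfaf]

2 then 1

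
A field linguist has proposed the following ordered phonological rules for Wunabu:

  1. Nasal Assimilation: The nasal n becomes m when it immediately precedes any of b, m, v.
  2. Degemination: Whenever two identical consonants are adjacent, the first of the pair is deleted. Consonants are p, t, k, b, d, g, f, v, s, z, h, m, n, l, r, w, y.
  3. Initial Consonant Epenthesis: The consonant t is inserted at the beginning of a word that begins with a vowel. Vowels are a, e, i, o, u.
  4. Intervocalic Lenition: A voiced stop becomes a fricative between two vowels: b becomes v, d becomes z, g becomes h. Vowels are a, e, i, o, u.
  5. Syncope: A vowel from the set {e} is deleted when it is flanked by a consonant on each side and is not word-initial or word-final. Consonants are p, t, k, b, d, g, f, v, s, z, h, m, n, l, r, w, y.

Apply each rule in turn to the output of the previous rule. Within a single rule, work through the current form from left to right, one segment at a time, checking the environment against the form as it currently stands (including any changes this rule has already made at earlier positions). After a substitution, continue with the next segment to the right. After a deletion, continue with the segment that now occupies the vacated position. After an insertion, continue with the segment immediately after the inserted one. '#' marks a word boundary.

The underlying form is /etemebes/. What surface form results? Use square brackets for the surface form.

1 Nasal Assimilation: no change — [etemebes]
2 Degemination: no change — [etemebes]
3 Initial Consonant Epenthesis: [etemebes] → [tetemebes]
4 Intervocalic Lenition: [tetemebes] → [tetemeves]
5 Syncope: [tetemeves] → [ttmvs]

[ttmvs]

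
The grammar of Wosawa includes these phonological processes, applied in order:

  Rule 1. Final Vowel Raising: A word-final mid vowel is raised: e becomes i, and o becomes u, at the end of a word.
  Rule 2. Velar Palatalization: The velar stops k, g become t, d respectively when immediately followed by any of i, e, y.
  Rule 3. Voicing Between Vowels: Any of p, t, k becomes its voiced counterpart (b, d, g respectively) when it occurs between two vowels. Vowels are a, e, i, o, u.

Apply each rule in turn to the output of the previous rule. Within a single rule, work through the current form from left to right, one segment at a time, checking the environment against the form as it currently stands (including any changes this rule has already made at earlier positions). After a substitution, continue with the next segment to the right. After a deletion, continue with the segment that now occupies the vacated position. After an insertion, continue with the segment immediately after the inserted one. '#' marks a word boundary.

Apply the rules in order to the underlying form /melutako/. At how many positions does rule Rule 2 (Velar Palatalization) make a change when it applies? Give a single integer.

Rule 1 Final Vowel Raising: [melutako] → [melutaku]
Rule 2 Velar Palatalization: no change — [melutaku]
Rule 3 Voicing Between Vowels: [melutaku] → [meludagu]
Rule Rule 2 changed 0 position(s).

0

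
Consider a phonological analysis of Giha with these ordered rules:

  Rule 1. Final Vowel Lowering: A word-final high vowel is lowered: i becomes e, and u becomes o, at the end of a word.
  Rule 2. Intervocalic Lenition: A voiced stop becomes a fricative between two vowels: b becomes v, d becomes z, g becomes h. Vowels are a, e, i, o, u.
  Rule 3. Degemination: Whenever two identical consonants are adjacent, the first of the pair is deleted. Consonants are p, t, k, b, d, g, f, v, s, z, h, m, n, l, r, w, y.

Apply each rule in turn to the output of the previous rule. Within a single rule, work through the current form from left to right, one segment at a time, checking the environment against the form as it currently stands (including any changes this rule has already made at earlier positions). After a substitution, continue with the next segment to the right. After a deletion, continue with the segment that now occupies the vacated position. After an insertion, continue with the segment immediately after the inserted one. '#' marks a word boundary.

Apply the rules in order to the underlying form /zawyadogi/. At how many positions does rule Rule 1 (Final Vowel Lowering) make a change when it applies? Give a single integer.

1

Rule 1 Final Vowel Lowering: [zawyadogi] → [zawyadoge]
Rule 2 Intervocalic Lenition: [zawyadoge] → [zawyazohe]
Rule 3 Degemination: no change — [zawyazohe]
Rule Rule 1 changed 1 position(s).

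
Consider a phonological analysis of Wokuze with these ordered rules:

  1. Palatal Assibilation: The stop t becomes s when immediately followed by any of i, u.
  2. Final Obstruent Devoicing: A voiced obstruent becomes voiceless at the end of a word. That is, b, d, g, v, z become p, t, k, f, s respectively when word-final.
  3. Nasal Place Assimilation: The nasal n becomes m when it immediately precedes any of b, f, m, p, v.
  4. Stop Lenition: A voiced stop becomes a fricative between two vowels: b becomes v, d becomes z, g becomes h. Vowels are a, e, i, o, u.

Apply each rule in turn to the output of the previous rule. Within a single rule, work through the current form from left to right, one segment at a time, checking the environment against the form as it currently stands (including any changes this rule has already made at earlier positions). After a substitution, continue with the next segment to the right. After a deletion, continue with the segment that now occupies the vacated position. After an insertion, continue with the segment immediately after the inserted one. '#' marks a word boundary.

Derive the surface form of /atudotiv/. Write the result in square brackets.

[asuzosif]

1 Palatal Assibilation: [atudotiv] → [asudosiv]
2 Final Obstruent Devoicing: [asudosiv] → [asudosif]
3 Nasal Place Assimilation: no change — [asudosif]
4 Stop Lenition: [asudosif] → [asuzosif]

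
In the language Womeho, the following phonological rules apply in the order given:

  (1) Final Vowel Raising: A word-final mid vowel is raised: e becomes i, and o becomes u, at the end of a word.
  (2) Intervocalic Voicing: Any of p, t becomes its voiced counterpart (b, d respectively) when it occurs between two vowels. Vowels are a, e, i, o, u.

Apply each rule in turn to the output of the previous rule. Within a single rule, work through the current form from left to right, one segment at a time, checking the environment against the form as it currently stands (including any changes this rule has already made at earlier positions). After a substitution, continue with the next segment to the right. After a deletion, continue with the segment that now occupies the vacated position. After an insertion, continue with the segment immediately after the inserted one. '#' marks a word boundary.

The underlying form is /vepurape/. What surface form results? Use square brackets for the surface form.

[veburabi]

(1) Final Vowel Raising: [vepurape] → [vepurapi]
(2) Intervocalic Voicing: [vepurapi] → [veburabi]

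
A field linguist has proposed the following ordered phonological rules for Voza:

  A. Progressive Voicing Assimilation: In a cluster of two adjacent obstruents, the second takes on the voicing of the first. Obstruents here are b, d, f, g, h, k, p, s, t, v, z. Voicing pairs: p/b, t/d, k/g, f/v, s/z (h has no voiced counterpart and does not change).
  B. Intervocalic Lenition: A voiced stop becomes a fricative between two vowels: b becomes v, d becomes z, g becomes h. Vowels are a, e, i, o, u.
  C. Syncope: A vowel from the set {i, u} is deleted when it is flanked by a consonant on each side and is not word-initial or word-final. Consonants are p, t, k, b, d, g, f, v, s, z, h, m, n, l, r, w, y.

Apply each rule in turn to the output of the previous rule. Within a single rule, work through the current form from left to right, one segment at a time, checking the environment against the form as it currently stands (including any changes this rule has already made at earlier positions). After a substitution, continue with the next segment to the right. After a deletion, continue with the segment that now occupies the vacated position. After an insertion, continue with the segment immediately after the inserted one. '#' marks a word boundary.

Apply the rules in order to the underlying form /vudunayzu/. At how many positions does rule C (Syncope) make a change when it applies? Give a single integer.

2

A Progressive Voicing Assimilation: no change — [vudunayzu]
B Intervocalic Lenition: [vudunayzu] → [vuzunayzu]
C Syncope: [vuzunayzu] → [vznayzu]
Rule C changed 2 position(s).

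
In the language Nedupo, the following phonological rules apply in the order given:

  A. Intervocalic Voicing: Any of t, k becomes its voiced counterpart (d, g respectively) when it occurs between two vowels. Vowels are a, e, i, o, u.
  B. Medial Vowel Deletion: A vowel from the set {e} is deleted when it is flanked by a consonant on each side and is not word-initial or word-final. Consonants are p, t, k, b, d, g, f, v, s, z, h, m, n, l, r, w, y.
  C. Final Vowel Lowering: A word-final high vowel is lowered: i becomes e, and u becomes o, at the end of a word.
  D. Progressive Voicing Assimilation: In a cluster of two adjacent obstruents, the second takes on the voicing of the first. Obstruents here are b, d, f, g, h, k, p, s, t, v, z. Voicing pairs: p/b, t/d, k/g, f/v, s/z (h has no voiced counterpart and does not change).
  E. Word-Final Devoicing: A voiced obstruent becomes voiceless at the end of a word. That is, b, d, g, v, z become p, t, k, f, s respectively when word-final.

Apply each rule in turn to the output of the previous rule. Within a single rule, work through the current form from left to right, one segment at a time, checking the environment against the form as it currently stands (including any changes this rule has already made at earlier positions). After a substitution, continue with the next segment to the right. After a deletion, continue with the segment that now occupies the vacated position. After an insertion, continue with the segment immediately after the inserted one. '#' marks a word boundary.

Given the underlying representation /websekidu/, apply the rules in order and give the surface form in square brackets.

[wbzgido]

A Intervocalic Voicing: [websekidu] → [websegidu]
B Medial Vowel Deletion: [websegidu] → [wbsgidu]
C Final Vowel Lowering: [wbsgidu] → [wbsgido]
D Progressive Voicing Assimilation: [wbsgido] → [wbzgido]
E Word-Final Devoicing: no change — [wbzgido]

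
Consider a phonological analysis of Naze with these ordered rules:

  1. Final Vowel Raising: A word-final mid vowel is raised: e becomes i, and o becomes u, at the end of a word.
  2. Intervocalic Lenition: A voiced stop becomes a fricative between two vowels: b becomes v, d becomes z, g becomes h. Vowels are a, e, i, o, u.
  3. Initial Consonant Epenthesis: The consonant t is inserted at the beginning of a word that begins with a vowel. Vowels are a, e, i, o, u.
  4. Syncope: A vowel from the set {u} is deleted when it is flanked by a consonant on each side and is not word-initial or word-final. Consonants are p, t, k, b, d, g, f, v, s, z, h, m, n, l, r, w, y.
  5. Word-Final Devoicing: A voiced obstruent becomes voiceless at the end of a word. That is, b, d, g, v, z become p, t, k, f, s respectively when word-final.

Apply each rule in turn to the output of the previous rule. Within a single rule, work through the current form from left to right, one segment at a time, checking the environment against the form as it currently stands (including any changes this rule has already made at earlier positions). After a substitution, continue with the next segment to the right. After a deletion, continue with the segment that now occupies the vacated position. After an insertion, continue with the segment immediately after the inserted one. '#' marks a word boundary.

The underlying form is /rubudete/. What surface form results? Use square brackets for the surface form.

1 Final Vowel Raising: [rubudete] → [rubudeti]
2 Intervocalic Lenition: [rubudeti] → [ruvuzeti]
3 Initial Consonant Epenthesis: no change — [ruvuzeti]
4 Syncope: [ruvuzeti] → [rvzeti]
5 Word-Final Devoicing: no change — [rvzeti]

[rvzeti]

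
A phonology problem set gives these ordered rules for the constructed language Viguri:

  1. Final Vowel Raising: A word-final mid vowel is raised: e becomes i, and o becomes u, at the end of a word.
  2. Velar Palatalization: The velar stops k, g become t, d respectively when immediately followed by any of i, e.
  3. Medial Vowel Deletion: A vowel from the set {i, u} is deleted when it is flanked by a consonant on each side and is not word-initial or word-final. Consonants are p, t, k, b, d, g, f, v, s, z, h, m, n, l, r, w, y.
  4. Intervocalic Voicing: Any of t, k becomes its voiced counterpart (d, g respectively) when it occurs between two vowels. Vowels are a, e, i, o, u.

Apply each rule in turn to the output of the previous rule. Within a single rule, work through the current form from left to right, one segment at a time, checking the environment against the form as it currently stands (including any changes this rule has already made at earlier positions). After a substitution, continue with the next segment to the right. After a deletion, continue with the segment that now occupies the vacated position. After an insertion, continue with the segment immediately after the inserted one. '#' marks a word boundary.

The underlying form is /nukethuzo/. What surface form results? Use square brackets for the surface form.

1 Final Vowel Raising: [nukethuzo] → [nukethuzu]
2 Velar Palatalization: [nukethuzu] → [nutethuzu]
3 Medial Vowel Deletion: [nutethuzu] → [ntethzu]
4 Intervocalic Voicing: no change — [ntethzu]

[ntethzu]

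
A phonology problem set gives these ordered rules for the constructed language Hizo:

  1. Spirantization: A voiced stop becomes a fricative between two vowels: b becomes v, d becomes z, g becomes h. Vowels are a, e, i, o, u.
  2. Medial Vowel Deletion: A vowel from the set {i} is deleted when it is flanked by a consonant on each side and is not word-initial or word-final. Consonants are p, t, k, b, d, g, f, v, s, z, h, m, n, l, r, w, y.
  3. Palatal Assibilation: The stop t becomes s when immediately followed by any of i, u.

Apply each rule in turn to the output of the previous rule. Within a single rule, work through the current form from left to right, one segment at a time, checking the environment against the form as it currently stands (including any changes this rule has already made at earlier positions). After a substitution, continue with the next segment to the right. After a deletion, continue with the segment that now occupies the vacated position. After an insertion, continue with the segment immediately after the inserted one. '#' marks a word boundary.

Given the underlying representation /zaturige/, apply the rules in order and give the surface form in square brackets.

1 Spirantization: [zaturige] → [zaturihe]
2 Medial Vowel Deletion: [zaturihe] → [zaturhe]
3 Palatal Assibilation: [zaturhe] → [zasurhe]

[zasurhe]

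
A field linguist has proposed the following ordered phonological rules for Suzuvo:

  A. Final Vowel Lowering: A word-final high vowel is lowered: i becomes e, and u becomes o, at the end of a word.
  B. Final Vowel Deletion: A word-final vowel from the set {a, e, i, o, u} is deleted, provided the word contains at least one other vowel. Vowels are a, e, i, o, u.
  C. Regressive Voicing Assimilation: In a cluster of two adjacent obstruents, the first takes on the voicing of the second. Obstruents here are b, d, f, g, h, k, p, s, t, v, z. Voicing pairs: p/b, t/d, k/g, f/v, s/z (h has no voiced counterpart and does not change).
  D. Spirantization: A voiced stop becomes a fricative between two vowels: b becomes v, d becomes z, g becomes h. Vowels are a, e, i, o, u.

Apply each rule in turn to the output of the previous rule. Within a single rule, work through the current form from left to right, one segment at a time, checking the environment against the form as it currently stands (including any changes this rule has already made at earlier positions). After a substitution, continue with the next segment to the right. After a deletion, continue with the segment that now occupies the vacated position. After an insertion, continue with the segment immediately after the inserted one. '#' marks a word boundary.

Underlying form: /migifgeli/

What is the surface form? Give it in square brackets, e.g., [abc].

[mihivgel]

A Final Vowel Lowering: [migifgeli] → [migifgele]
B Final Vowel Deletion: [migifgele] → [migifgel]
C Regressive Voicing Assimilation: [migifgel] → [migivgel]
D Spirantization: [migivgel] → [mihivgel]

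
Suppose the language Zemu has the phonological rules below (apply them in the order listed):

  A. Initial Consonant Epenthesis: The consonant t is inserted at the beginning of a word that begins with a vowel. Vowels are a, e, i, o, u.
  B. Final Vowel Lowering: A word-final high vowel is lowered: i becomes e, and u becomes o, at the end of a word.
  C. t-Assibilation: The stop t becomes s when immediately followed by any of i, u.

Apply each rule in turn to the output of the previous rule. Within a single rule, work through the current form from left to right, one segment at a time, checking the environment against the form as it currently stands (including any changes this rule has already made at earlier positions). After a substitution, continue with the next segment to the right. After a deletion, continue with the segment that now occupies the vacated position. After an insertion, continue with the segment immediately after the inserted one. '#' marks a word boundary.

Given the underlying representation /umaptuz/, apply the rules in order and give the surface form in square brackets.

[sumapsuz]

A Initial Consonant Epenthesis: [umaptuz] → [tumaptuz]
B Final Vowel Lowering: no change — [tumaptuz]
C t-Assibilation: [tumaptuz] → [sumapsuz]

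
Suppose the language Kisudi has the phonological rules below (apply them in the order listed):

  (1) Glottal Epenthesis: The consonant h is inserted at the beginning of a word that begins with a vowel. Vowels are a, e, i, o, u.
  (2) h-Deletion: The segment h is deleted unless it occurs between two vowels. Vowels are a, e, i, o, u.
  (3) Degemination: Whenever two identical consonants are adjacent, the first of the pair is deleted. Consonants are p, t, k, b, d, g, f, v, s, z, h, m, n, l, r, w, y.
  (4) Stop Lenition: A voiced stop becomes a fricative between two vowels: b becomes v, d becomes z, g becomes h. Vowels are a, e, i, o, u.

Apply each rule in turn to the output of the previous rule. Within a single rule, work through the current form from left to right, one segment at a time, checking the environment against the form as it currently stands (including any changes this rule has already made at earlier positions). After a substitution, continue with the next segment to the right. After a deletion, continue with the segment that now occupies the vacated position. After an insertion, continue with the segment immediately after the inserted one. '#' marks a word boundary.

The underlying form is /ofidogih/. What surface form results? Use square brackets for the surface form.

(1) Glottal Epenthesis: [ofidogih] → [hofidogih]
(2) h-Deletion: [hofidogih] → [ofidogi]
(3) Degemination: no change — [ofidogi]
(4) Stop Lenition: [ofidogi] → [ofizohi]

[ofizohi]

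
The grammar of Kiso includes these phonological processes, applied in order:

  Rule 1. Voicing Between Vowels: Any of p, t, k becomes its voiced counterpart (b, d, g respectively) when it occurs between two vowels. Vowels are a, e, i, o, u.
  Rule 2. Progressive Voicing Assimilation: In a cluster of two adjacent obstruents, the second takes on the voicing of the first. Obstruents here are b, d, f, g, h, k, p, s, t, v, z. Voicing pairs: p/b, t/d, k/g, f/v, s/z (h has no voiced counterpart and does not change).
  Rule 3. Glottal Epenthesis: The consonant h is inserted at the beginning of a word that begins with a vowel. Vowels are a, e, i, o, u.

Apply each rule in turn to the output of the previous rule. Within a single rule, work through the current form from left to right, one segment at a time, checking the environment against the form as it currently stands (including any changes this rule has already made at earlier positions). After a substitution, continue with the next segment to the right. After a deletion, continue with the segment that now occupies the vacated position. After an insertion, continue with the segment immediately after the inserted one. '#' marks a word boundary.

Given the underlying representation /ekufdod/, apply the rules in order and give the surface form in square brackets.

[heguftod]

Rule 1 Voicing Between Vowels: [ekufdod] → [egufdod]
Rule 2 Progressive Voicing Assimilation: [egufdod] → [eguftod]
Rule 3 Glottal Epenthesis: [eguftod] → [heguftod]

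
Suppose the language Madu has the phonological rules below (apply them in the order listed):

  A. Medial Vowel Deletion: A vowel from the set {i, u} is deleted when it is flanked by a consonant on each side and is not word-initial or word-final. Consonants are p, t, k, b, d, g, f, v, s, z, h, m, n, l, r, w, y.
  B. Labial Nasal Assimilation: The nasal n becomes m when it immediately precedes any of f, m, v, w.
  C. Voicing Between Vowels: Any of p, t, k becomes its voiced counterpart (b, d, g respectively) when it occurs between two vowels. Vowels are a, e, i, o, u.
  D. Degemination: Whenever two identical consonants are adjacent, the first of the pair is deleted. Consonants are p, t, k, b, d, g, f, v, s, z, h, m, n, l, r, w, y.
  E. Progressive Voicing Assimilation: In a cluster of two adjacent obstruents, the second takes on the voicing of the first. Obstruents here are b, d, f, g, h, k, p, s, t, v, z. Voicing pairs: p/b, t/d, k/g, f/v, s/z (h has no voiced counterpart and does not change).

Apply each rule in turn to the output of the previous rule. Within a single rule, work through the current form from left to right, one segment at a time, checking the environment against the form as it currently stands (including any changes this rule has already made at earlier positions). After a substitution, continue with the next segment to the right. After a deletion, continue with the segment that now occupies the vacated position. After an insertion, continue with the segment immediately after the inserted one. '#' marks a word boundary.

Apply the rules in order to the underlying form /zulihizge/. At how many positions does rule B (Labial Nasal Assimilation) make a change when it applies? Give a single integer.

0

A Medial Vowel Deletion: [zulihizge] → [zlhzge]
B Labial Nasal Assimilation: no change — [zlhzge]
C Voicing Between Vowels: no change — [zlhzge]
D Degemination: no change — [zlhzge]
E Progressive Voicing Assimilation: [zlhzge] → [zlhske]
Rule B changed 0 position(s).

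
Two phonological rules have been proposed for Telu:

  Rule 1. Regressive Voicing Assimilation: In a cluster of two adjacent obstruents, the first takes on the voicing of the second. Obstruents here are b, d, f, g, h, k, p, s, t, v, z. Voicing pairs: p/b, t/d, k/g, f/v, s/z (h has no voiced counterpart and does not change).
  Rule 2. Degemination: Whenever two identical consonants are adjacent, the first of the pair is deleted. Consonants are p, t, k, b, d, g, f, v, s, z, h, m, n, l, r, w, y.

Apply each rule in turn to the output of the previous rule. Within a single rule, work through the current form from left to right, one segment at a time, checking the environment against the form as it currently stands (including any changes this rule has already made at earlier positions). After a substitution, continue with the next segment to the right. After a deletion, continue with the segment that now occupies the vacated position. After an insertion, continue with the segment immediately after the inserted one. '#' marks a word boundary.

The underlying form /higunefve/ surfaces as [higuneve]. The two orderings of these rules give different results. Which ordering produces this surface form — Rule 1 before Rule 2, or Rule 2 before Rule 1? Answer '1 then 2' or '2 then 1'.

Order 1 then 2:
  1 Regressive Voicing Assimilation: [higunefve] → [higunevve]
  2 Degemination: [higunevve] → [higuneve]
  result: [higuneve]
Order 2 then 1:
  2 Degemination: no change — [higunefve]
  1 Regressive Voicing Assimilation: [higunefve] → [higunevve]
  result: [higunevve]

1 then 2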